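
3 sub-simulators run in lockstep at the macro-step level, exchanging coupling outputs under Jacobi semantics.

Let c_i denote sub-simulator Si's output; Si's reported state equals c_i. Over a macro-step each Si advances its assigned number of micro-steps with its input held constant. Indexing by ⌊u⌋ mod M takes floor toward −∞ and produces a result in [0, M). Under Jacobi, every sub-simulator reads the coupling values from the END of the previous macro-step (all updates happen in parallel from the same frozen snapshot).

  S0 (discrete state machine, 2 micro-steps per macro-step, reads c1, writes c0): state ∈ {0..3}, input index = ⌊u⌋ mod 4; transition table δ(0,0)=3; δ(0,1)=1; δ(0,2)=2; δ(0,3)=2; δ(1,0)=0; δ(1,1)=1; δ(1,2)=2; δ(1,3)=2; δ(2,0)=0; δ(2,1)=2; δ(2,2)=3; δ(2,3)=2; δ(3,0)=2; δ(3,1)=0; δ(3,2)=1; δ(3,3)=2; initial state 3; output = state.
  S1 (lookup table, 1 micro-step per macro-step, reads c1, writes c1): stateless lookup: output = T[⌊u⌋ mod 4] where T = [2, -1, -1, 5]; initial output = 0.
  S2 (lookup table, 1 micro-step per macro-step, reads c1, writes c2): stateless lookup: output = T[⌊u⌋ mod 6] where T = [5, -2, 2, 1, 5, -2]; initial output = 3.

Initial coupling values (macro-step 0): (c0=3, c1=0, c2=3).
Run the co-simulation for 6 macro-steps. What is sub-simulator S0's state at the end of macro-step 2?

macro 1: S0 reads c1=0 → after 2×micro: 0; S1 reads c1=0 → after 1×micro: 2; S2 reads c1=0 → after 1×micro: 5 ⇒ (c0=0, c1=2, c2=5)
macro 2: S0 reads c1=2 → after 2×micro: 3; S1 reads c1=2 → after 1×micro: -1; S2 reads c1=2 → after 1×micro: 2 ⇒ (c0=3, c1=-1, c2=2)
macro 3: S0 reads c1=-1 → after 2×micro: 2; S1 reads c1=-1 → after 1×micro: 5; S2 reads c1=-1 → after 1×micro: -2 ⇒ (c0=2, c1=5, c2=-2)
macro 4: S0 reads c1=5 → after 2×micro: 2; S1 reads c1=5 → after 1×micro: -1; S2 reads c1=5 → after 1×micro: -2 ⇒ (c0=2, c1=-1, c2=-2)
macro 5: S0 reads c1=-1 → after 2×micro: 2; S1 reads c1=-1 → after 1×micro: 5; S2 reads c1=-1 → after 1×micro: -2 ⇒ (c0=2, c1=5, c2=-2)
macro 6: S0 reads c1=5 → after 2×micro: 2; S1 reads c1=5 → after 1×micro: -1; S2 reads c1=5 → after 1×micro: -2 ⇒ (c0=2, c1=-1, c2=-2)

S0 state at macro-step 2 = 3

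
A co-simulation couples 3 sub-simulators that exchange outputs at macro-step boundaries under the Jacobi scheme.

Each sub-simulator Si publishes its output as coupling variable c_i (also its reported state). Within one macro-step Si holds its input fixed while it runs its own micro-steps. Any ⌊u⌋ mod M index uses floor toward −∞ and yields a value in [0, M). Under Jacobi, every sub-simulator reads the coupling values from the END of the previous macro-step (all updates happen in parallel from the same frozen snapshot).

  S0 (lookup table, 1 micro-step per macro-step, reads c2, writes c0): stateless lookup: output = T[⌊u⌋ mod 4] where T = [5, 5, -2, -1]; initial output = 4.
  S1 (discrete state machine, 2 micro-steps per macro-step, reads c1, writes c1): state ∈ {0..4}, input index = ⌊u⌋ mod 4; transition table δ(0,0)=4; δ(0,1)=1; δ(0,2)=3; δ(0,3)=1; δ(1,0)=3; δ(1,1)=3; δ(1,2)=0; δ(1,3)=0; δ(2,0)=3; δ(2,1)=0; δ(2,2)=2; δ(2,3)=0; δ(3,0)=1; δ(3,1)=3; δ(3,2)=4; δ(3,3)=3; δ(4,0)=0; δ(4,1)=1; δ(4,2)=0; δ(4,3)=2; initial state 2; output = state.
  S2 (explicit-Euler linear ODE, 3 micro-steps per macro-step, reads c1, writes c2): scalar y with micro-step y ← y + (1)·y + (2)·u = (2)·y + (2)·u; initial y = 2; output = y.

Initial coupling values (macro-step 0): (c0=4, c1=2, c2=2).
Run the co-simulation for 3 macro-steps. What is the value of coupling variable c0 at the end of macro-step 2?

c0 at macro-step 2 = 5

macro 1: S0 reads c2=2 → after 1×micro: -2; S1 reads c1=2 → after 2×micro: 2; S2 reads c1=2 → after 3×micro: 44 ⇒ (c0=-2, c1=2, c2=44)
macro 2: S0 reads c2=44 → after 1×micro: 5; S1 reads c1=2 → after 2×micro: 2; S2 reads c1=2 → after 3×micro: 380 ⇒ (c0=5, c1=2, c2=380)
macro 3: S0 reads c2=380 → after 1×micro: 5; S1 reads c1=2 → after 2×micro: 2; S2 reads c1=2 → after 3×micro: 3068 ⇒ (c0=5, c1=2, c2=3068)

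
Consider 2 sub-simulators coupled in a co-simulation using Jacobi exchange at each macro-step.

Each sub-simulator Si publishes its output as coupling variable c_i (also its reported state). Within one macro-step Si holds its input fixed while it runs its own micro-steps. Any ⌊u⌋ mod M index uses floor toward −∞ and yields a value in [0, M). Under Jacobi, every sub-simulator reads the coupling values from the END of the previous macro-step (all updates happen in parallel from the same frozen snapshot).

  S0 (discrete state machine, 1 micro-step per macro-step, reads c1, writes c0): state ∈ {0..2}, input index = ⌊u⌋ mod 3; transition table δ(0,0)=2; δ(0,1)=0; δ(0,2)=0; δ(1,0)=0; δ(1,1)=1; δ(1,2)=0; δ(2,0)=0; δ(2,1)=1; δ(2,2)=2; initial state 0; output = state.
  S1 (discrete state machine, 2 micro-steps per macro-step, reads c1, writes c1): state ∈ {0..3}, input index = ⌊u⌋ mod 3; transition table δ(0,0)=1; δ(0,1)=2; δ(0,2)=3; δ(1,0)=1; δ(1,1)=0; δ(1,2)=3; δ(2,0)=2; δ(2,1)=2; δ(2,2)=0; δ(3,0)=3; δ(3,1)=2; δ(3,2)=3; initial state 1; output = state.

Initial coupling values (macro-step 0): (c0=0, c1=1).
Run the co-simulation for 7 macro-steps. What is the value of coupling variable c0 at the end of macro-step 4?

macro 1: S0 reads c1=1 → after 1×micro: 0; S1 reads c1=1 → after 2×micro: 2 ⇒ (c0=0, c1=2)
macro 2: S0 reads c1=2 → after 1×micro: 0; S1 reads c1=2 → after 2×micro: 3 ⇒ (c0=0, c1=3)
macro 3: S0 reads c1=3 → after 1×micro: 2; S1 reads c1=3 → after 2×micro: 3 ⇒ (c0=2, c1=3)
macro 4: S0 reads c1=3 → after 1×micro: 0; S1 reads c1=3 → after 2×micro: 3 ⇒ (c0=0, c1=3)
macro 5: S0 reads c1=3 → after 1×micro: 2; S1 reads c1=3 → after 2×micro: 3 ⇒ (c0=2, c1=3)
macro 6: S0 reads c1=3 → after 1×micro: 0; S1 reads c1=3 → after 2×micro: 3 ⇒ (c0=0, c1=3)
macro 7: S0 reads c1=3 → after 1×micro: 2; S1 reads c1=3 → after 2×micro: 3 ⇒ (c0=2, c1=3)

c0 at macro-step 4 = 0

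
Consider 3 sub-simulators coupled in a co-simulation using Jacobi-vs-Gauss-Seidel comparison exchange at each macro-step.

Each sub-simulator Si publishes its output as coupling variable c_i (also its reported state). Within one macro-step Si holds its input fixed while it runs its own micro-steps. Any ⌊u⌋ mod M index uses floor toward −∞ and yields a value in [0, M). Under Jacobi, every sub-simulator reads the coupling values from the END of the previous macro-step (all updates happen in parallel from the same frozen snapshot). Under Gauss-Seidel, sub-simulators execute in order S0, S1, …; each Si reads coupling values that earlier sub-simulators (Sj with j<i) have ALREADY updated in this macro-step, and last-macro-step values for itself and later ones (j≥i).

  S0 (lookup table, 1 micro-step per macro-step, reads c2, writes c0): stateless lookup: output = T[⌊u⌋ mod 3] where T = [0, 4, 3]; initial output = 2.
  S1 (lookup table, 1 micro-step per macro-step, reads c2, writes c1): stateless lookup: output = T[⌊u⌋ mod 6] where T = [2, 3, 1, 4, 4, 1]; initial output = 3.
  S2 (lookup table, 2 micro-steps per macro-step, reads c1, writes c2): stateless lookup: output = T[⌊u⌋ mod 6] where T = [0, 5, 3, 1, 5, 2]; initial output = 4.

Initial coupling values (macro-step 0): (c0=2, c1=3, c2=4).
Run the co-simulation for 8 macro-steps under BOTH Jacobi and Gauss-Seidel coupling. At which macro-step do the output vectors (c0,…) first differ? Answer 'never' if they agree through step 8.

first divergence at macro-step: 1

[Jacobi] macro 1: S0 reads c2=4 → after 1×micro: 4; S1 reads c2=4 → after 1×micro: 4; S2 reads c1=3 → after 2×micro: 1 ⇒ (c0=4, c1=4, c2=1)
[Jacobi] macro 2: S0 reads c2=1 → after 1×micro: 4; S1 reads c2=1 → after 1×micro: 3; S2 reads c1=4 → after 2×micro: 5 ⇒ (c0=4, c1=3, c2=5)
[Jacobi] macro 3: S0 reads c2=5 → after 1×micro: 3; S1 reads c2=5 → after 1×micro: 1; S2 reads c1=3 → after 2×micro: 1 ⇒ (c0=3, c1=1, c2=1)
[Jacobi] macro 4: S0 reads c2=1 → after 1×micro: 4; S1 reads c2=1 → after 1×micro: 3; S2 reads c1=1 → after 2×micro: 5 ⇒ (c0=4, c1=3, c2=5)
[Jacobi] macro 5: S0 reads c2=5 → after 1×micro: 3; S1 reads c2=5 → after 1×micro: 1; S2 reads c1=3 → after 2×micro: 1 ⇒ (c0=3, c1=1, c2=1)
[Jacobi] macro 6: S0 reads c2=1 → after 1×micro: 4; S1 reads c2=1 → after 1×micro: 3; S2 reads c1=1 → after 2×micro: 5 ⇒ (c0=4, c1=3, c2=5)
[Jacobi] macro 7: S0 reads c2=5 → after 1×micro: 3; S1 reads c2=5 → after 1×micro: 1; S2 reads c1=3 → after 2×micro: 1 ⇒ (c0=3, c1=1, c2=1)
[Jacobi] macro 8: S0 reads c2=1 → after 1×micro: 4; S1 reads c2=1 → after 1×micro: 3; S2 reads c1=1 → after 2×micro: 5 ⇒ (c0=4, c1=3, c2=5)
[Gauss-Seidel] macro 1: S0 reads c2=4 → after 1×micro: 4; S1 reads c2=4 → after 1×micro: 4; S2 reads c1=4 → after 2×micro: 5 ⇒ (c0=4, c1=4, c2=5)
[Gauss-Seidel] macro 2: S0 reads c2=5 → after 1×micro: 3; S1 reads c2=5 → after 1×micro: 1; S2 reads c1=1 → after 2×micro: 5 ⇒ (c0=3, c1=1, c2=5)
[Gauss-Seidel] macro 3: S0 reads c2=5 → after 1×micro: 3; S1 reads c2=5 → after 1×micro: 1; S2 reads c1=1 → after 2×micro: 5 ⇒ (c0=3, c1=1, c2=5)
[Gauss-Seidel] macro 4: S0 reads c2=5 → after 1×micro: 3; S1 reads c2=5 → after 1×micro: 1; S2 reads c1=1 → after 2×micro: 5 ⇒ (c0=3, c1=1, c2=5)
[Gauss-Seidel] macro 5: S0 reads c2=5 → after 1×micro: 3; S1 reads c2=5 → after 1×micro: 1; S2 reads c1=1 → after 2×micro: 5 ⇒ (c0=3, c1=1, c2=5)
[Gauss-Seidel] macro 6: S0 reads c2=5 → after 1×micro: 3; S1 reads c2=5 → after 1×micro: 1; S2 reads c1=1 → after 2×micro: 5 ⇒ (c0=3, c1=1, c2=5)
[Gauss-Seidel] macro 7: S0 reads c2=5 → after 1×micro: 3; S1 reads c2=5 → after 1×micro: 1; S2 reads c1=1 → after 2×micro: 5 ⇒ (c0=3, c1=1, c2=5)
[Gauss-Seidel] macro 8: S0 reads c2=5 → after 1×micro: 3; S1 reads c2=5 → after 1×micro: 1; S2 reads c1=1 → after 2×micro: 5 ⇒ (c0=3, c1=1, c2=5)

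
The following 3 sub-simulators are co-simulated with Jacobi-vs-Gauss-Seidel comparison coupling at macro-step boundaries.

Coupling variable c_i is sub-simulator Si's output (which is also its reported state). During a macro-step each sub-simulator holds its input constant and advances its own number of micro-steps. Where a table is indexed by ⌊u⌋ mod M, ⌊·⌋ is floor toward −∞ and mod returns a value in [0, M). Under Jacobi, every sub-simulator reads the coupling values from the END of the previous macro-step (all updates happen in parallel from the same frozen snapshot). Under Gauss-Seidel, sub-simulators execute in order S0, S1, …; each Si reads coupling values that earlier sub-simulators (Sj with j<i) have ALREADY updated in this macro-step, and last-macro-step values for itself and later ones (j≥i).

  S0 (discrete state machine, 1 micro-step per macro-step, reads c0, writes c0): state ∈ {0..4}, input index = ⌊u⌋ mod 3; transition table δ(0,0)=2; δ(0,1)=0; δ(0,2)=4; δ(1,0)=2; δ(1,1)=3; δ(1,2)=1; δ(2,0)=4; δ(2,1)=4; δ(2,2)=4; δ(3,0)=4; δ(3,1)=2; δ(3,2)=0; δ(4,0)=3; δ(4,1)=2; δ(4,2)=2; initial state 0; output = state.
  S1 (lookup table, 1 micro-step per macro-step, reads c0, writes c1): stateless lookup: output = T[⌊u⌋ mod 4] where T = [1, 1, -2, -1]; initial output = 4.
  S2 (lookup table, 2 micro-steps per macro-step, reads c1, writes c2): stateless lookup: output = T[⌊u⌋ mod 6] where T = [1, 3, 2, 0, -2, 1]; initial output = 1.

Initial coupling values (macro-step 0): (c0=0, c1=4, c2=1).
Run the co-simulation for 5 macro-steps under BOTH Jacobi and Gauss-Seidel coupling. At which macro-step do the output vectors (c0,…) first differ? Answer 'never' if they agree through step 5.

first divergence at macro-step: 1

[Jacobi] macro 1: S0 reads c0=0 → after 1×micro: 2; S1 reads c0=0 → after 1×micro: 1; S2 reads c1=4 → after 2×micro: -2 ⇒ (c0=2, c1=1, c2=-2)
[Jacobi] macro 2: S0 reads c0=2 → after 1×micro: 4; S1 reads c0=2 → after 1×micro: -2; S2 reads c1=1 → after 2×micro: 3 ⇒ (c0=4, c1=-2, c2=3)
[Jacobi] macro 3: S0 reads c0=4 → after 1×micro: 2; S1 reads c0=4 → after 1×micro: 1; S2 reads c1=-2 → after 2×micro: -2 ⇒ (c0=2, c1=1, c2=-2)
[Jacobi] macro 4: S0 reads c0=2 → after 1×micro: 4; S1 reads c0=2 → after 1×micro: -2; S2 reads c1=1 → after 2×micro: 3 ⇒ (c0=4, c1=-2, c2=3)
[Jacobi] macro 5: S0 reads c0=4 → after 1×micro: 2; S1 reads c0=4 → after 1×micro: 1; S2 reads c1=-2 → after 2×micro: -2 ⇒ (c0=2, c1=1, c2=-2)
[Gauss-Seidel] macro 1: S0 reads c0=0 → after 1×micro: 2; S1 reads c0=2 → after 1×micro: -2; S2 reads c1=-2 → after 2×micro: -2 ⇒ (c0=2, c1=-2, c2=-2)
[Gauss-Seidel] macro 2: S0 reads c0=2 → after 1×micro: 4; S1 reads c0=4 → after 1×micro: 1; S2 reads c1=1 → after 2×micro: 3 ⇒ (c0=4, c1=1, c2=3)
[Gauss-Seidel] macro 3: S0 reads c0=4 → after 1×micro: 2; S1 reads c0=2 → after 1×micro: -2; S2 reads c1=-2 → after 2×micro: -2 ⇒ (c0=2, c1=-2, c2=-2)
[Gauss-Seidel] macro 4: S0 reads c0=2 → after 1×micro: 4; S1 reads c0=4 → after 1×micro: 1; S2 reads c1=1 → after 2×micro: 3 ⇒ (c0=4, c1=1, c2=3)
[Gauss-Seidel] macro 5: S0 reads c0=4 → after 1×micro: 2; S1 reads c0=2 → after 1×micro: -2; S2 reads c1=-2 → after 2×micro: -2 ⇒ (c0=2, c1=-2, c2=-2)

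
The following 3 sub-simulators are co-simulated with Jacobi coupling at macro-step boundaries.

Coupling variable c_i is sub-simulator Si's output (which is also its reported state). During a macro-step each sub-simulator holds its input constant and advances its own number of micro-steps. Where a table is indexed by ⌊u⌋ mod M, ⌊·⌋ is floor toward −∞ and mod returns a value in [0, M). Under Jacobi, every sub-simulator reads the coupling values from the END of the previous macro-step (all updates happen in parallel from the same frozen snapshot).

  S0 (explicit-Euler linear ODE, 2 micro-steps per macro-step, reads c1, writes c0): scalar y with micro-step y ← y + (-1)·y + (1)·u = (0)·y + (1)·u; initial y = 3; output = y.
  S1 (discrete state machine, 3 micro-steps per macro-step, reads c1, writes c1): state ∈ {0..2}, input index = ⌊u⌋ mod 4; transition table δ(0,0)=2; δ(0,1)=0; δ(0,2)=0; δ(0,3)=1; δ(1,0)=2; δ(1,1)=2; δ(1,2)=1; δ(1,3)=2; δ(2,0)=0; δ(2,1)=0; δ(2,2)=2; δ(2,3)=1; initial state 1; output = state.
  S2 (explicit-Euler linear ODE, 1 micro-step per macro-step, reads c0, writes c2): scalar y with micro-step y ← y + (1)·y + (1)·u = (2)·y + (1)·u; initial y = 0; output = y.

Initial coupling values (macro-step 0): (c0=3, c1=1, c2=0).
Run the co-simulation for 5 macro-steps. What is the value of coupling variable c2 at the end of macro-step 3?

macro 1: S0 reads c1=1 → after 2×micro: 1; S1 reads c1=1 → after 3×micro: 0; S2 reads c0=3 → after 1×micro: 3 ⇒ (c0=1, c1=0, c2=3)
macro 2: S0 reads c1=0 → after 2×micro: 0; S1 reads c1=0 → after 3×micro: 2; S2 reads c0=1 → after 1×micro: 7 ⇒ (c0=0, c1=2, c2=7)
macro 3: S0 reads c1=2 → after 2×micro: 2; S1 reads c1=2 → after 3×micro: 2; S2 reads c0=0 → after 1×micro: 14 ⇒ (c0=2, c1=2, c2=14)
macro 4: S0 reads c1=2 → after 2×micro: 2; S1 reads c1=2 → after 3×micro: 2; S2 reads c0=2 → after 1×micro: 30 ⇒ (c0=2, c1=2, c2=30)
macro 5: S0 reads c1=2 → after 2×micro: 2; S1 reads c1=2 → after 3×micro: 2; S2 reads c0=2 → after 1×micro: 62 ⇒ (c0=2, c1=2, c2=62)

c2 at macro-step 3 = 14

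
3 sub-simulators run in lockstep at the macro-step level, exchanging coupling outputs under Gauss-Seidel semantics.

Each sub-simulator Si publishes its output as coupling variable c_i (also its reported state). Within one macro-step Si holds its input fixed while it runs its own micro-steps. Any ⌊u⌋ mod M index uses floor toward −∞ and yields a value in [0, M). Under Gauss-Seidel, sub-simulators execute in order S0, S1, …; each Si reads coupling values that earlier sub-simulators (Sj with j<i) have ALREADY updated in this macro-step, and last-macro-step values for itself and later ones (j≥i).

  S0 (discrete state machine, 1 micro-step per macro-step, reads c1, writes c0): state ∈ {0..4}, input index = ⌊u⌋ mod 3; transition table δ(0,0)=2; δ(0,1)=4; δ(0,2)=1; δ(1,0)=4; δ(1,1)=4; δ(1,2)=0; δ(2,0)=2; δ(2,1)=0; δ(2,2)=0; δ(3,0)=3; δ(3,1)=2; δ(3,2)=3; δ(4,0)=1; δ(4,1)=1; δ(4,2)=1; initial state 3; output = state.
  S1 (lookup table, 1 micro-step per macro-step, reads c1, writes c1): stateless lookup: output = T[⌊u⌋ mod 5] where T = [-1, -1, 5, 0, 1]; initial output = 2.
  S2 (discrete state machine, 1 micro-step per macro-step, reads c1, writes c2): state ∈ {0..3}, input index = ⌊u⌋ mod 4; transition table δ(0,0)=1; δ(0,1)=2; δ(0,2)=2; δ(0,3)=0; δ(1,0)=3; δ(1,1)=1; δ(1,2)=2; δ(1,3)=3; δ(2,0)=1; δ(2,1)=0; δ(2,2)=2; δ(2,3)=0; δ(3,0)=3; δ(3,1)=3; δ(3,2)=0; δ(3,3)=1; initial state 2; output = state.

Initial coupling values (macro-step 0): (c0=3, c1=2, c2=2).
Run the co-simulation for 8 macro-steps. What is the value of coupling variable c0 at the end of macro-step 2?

c0 at macro-step 2 = 3

macro 1: S0 reads c1=2 → after 1×micro: 3; S1 reads c1=2 → after 1×micro: 5; S2 reads c1=5 → after 1×micro: 0 ⇒ (c0=3, c1=5, c2=0)
macro 2: S0 reads c1=5 → after 1×micro: 3; S1 reads c1=5 → after 1×micro: -1; S2 reads c1=-1 → after 1×micro: 0 ⇒ (c0=3, c1=-1, c2=0)
macro 3: S0 reads c1=-1 → after 1×micro: 3; S1 reads c1=-1 → after 1×micro: 1; S2 reads c1=1 → after 1×micro: 2 ⇒ (c0=3, c1=1, c2=2)
macro 4: S0 reads c1=1 → after 1×micro: 2; S1 reads c1=1 → after 1×micro: -1; S2 reads c1=-1 → after 1×micro: 0 ⇒ (c0=2, c1=-1, c2=0)
macro 5: S0 reads c1=-1 → after 1×micro: 0; S1 reads c1=-1 → after 1×micro: 1; S2 reads c1=1 → after 1×micro: 2 ⇒ (c0=0, c1=1, c2=2)
macro 6: S0 reads c1=1 → after 1×micro: 4; S1 reads c1=1 → after 1×micro: -1; S2 reads c1=-1 → after 1×micro: 0 ⇒ (c0=4, c1=-1, c2=0)
macro 7: S0 reads c1=-1 → after 1×micro: 1; S1 reads c1=-1 → after 1×micro: 1; S2 reads c1=1 → after 1×micro: 2 ⇒ (c0=1, c1=1, c2=2)
macro 8: S0 reads c1=1 → after 1×micro: 4; S1 reads c1=1 → after 1×micro: -1; S2 reads c1=-1 → after 1×micro: 0 ⇒ (c0=4, c1=-1, c2=0)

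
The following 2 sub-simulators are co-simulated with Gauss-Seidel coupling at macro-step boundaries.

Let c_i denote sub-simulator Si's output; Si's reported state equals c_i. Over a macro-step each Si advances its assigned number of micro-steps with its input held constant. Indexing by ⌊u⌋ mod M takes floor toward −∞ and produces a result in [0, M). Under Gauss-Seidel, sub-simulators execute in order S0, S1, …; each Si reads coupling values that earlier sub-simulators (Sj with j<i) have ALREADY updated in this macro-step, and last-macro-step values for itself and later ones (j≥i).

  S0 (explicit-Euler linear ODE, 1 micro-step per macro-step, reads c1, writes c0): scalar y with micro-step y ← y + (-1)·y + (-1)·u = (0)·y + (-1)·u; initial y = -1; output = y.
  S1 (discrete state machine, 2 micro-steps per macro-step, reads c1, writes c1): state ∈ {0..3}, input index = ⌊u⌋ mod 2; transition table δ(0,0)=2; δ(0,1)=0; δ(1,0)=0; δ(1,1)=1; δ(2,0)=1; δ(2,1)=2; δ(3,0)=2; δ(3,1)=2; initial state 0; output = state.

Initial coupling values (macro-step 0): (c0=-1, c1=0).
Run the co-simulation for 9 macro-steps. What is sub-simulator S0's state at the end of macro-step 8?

macro 1: S0 reads c1=0 → after 1×micro: 0; S1 reads c1=0 → after 2×micro: 1 ⇒ (c0=0, c1=1)
macro 2: S0 reads c1=1 → after 1×micro: -1; S1 reads c1=1 → after 2×micro: 1 ⇒ (c0=-1, c1=1)
macro 3: S0 reads c1=1 → after 1×micro: -1; S1 reads c1=1 → after 2×micro: 1 ⇒ (c0=-1, c1=1)
macro 4: S0 reads c1=1 → after 1×micro: -1; S1 reads c1=1 → after 2×micro: 1 ⇒ (c0=-1, c1=1)
macro 5: S0 reads c1=1 → after 1×micro: -1; S1 reads c1=1 → after 2×micro: 1 ⇒ (c0=-1, c1=1)
macro 6: S0 reads c1=1 → after 1×micro: -1; S1 reads c1=1 → after 2×micro: 1 ⇒ (c0=-1, c1=1)
macro 7: S0 reads c1=1 → after 1×micro: -1; S1 reads c1=1 → after 2×micro: 1 ⇒ (c0=-1, c1=1)
macro 8: S0 reads c1=1 → after 1×micro: -1; S1 reads c1=1 → after 2×micro: 1 ⇒ (c0=-1, c1=1)
macro 9: S0 reads c1=1 → after 1×micro: -1; S1 reads c1=1 → after 2×micro: 1 ⇒ (c0=-1, c1=1)

S0 state at macro-step 8 = -1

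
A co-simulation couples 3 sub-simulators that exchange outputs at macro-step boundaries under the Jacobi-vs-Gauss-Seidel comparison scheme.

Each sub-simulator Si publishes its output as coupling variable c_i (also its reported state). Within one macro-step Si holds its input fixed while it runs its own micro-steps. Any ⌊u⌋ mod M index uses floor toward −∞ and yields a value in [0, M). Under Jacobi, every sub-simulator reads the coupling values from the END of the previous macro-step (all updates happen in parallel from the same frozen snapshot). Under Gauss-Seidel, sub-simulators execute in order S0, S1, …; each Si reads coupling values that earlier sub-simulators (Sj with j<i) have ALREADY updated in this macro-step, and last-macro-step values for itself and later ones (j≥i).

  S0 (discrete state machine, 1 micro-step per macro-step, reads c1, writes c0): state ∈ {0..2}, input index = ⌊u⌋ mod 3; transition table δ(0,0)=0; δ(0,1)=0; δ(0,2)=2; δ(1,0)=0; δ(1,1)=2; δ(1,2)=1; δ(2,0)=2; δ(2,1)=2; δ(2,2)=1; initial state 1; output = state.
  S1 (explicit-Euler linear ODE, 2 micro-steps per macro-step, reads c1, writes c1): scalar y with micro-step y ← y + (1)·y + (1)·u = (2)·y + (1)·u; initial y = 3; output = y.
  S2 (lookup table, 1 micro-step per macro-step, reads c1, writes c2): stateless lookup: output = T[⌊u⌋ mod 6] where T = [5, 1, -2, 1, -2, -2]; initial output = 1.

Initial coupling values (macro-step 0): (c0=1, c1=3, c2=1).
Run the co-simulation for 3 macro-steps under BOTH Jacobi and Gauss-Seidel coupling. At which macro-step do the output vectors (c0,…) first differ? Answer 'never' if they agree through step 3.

[Jacobi] macro 1: S0 reads c1=3 → after 1×micro: 0; S1 reads c1=3 → after 2×micro: 21; S2 reads c1=3 → after 1×micro: 1 ⇒ (c0=0, c1=21, c2=1)
[Jacobi] macro 2: S0 reads c1=21 → after 1×micro: 0; S1 reads c1=21 → after 2×micro: 147; S2 reads c1=21 → after 1×micro: 1 ⇒ (c0=0, c1=147, c2=1)
[Jacobi] macro 3: S0 reads c1=147 → after 1×micro: 0; S1 reads c1=147 → after 2×micro: 1029; S2 reads c1=147 → after 1×micro: 1 ⇒ (c0=0, c1=1029, c2=1)
[Gauss-Seidel] macro 1: S0 reads c1=3 → after 1×micro: 0; S1 reads c1=3 → after 2×micro: 21; S2 reads c1=21 → after 1×micro: 1 ⇒ (c0=0, c1=21, c2=1)
[Gauss-Seidel] macro 2: S0 reads c1=21 → after 1×micro: 0; S1 reads c1=21 → after 2×micro: 147; S2 reads c1=147 → after 1×micro: 1 ⇒ (c0=0, c1=147, c2=1)
[Gauss-Seidel] macro 3: S0 reads c1=147 → after 1×micro: 0; S1 reads c1=147 → after 2×micro: 1029; S2 reads c1=1029 → after 1×micro: 1 ⇒ (c0=0, c1=1029, c2=1)

first divergence at macro-step: never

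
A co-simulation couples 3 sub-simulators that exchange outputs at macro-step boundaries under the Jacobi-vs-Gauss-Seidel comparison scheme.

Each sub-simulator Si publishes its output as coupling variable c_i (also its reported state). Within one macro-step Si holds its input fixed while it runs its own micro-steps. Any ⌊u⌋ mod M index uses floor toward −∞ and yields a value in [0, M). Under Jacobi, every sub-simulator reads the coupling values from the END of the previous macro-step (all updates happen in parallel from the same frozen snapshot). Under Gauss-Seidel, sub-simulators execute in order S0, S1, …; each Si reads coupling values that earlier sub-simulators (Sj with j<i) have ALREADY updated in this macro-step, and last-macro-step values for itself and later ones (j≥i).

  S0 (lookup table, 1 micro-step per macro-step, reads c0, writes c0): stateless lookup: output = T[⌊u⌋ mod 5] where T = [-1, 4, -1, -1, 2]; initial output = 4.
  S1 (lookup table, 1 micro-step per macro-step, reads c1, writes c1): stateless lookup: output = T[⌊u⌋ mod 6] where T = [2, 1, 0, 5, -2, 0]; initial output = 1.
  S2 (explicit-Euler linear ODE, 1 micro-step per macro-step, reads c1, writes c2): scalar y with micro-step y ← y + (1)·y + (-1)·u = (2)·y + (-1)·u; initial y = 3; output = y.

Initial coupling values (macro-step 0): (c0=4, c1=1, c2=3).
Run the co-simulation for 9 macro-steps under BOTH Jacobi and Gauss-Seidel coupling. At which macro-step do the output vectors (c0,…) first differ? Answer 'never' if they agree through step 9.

[Jacobi] macro 1: S0 reads c0=4 → after 1×micro: 2; S1 reads c1=1 → after 1×micro: 1; S2 reads c1=1 → after 1×micro: 5 ⇒ (c0=2, c1=1, c2=5)
[Jacobi] macro 2: S0 reads c0=2 → after 1×micro: -1; S1 reads c1=1 → after 1×micro: 1; S2 reads c1=1 → after 1×micro: 9 ⇒ (c0=-1, c1=1, c2=9)
[Jacobi] macro 3: S0 reads c0=-1 → after 1×micro: 2; S1 reads c1=1 → after 1×micro: 1; S2 reads c1=1 → after 1×micro: 17 ⇒ (c0=2, c1=1, c2=17)
[Jacobi] macro 4: S0 reads c0=2 → after 1×micro: -1; S1 reads c1=1 → after 1×micro: 1; S2 reads c1=1 → after 1×micro: 33 ⇒ (c0=-1, c1=1, c2=33)
[Jacobi] macro 5: S0 reads c0=-1 → after 1×micro: 2; S1 reads c1=1 → after 1×micro: 1; S2 reads c1=1 → after 1×micro: 65 ⇒ (c0=2, c1=1, c2=65)
[Jacobi] macro 6: S0 reads c0=2 → after 1×micro: -1; S1 reads c1=1 → after 1×micro: 1; S2 reads c1=1 → after 1×micro: 129 ⇒ (c0=-1, c1=1, c2=129)
[Jacobi] macro 7: S0 reads c0=-1 → after 1×micro: 2; S1 reads c1=1 → after 1×micro: 1; S2 reads c1=1 → after 1×micro: 257 ⇒ (c0=2, c1=1, c2=257)
[Jacobi] macro 8: S0 reads c0=2 → after 1×micro: -1; S1 reads c1=1 → after 1×micro: 1; S2 reads c1=1 → after 1×micro: 513 ⇒ (c0=-1, c1=1, c2=513)
[Jacobi] macro 9: S0 reads c0=-1 → after 1×micro: 2; S1 reads c1=1 → after 1×micro: 1; S2 reads c1=1 → after 1×micro: 1025 ⇒ (c0=2, c1=1, c2=1025)
[Gauss-Seidel] macro 1: S0 reads c0=4 → after 1×micro: 2; S1 reads c1=1 → after 1×micro: 1; S2 reads c1=1 → after 1×micro: 5 ⇒ (c0=2, c1=1, c2=5)
[Gauss-Seidel] macro 2: S0 reads c0=2 → after 1×micro: -1; S1 reads c1=1 → after 1×micro: 1; S2 reads c1=1 → after 1×micro: 9 ⇒ (c0=-1, c1=1, c2=9)
[Gauss-Seidel] macro 3: S0 reads c0=-1 → after 1×micro: 2; S1 reads c1=1 → after 1×micro: 1; S2 reads c1=1 → after 1×micro: 17 ⇒ (c0=2, c1=1, c2=17)
[Gauss-Seidel] macro 4: S0 reads c0=2 → after 1×micro: -1; S1 reads c1=1 → after 1×micro: 1; S2 reads c1=1 → after 1×micro: 33 ⇒ (c0=-1, c1=1, c2=33)
[Gauss-Seidel] macro 5: S0 reads c0=-1 → after 1×micro: 2; S1 reads c1=1 → after 1×micro: 1; S2 reads c1=1 → after 1×micro: 65 ⇒ (c0=2, c1=1, c2=65)
[Gauss-Seidel] macro 6: S0 reads c0=2 → after 1×micro: -1; S1 reads c1=1 → after 1×micro: 1; S2 reads c1=1 → after 1×micro: 129 ⇒ (c0=-1, c1=1, c2=129)
[Gauss-Seidel] macro 7: S0 reads c0=-1 → after 1×micro: 2; S1 reads c1=1 → after 1×micro: 1; S2 reads c1=1 → after 1×micro: 257 ⇒ (c0=2, c1=1, c2=257)
[Gauss-Seidel] macro 8: S0 reads c0=2 → after 1×micro: -1; S1 reads c1=1 → after 1×micro: 1; S2 reads c1=1 → after 1×micro: 513 ⇒ (c0=-1, c1=1, c2=513)
[Gauss-Seidel] macro 9: S0 reads c0=-1 → after 1×micro: 2; S1 reads c1=1 → after 1×micro: 1; S2 reads c1=1 → after 1×micro: 1025 ⇒ (c0=2, c1=1, c2=1025)

first divergence at macro-step: never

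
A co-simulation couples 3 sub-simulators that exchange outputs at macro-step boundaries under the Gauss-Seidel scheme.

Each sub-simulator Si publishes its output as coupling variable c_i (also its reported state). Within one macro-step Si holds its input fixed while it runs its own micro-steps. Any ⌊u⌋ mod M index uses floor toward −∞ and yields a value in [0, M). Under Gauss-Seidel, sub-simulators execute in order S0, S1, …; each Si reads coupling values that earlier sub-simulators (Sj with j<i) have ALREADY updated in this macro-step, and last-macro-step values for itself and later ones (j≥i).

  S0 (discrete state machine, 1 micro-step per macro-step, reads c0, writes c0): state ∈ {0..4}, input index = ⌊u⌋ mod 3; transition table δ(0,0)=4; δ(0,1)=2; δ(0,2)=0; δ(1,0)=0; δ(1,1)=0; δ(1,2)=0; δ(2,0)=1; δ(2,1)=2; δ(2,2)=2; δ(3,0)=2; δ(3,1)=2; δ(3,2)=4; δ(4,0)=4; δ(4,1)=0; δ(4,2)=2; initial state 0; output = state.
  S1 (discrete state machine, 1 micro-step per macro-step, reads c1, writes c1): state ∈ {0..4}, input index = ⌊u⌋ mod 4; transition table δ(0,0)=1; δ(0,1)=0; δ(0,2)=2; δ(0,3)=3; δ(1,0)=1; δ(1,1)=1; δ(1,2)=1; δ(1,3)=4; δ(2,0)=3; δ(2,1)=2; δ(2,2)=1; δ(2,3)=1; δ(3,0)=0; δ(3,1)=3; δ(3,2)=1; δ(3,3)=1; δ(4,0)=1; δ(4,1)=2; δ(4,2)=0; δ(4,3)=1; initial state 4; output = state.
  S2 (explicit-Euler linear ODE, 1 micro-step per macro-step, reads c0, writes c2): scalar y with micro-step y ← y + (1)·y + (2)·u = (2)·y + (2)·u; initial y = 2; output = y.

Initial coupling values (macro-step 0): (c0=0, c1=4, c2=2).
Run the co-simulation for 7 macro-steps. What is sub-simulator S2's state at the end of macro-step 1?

macro 1: S0 reads c0=0 → after 1×micro: 4; S1 reads c1=4 → after 1×micro: 1; S2 reads c0=4 → after 1×micro: 12 ⇒ (c0=4, c1=1, c2=12)
macro 2: S0 reads c0=4 → after 1×micro: 0; S1 reads c1=1 → after 1×micro: 1; S2 reads c0=0 → after 1×micro: 24 ⇒ (c0=0, c1=1, c2=24)
macro 3: S0 reads c0=0 → after 1×micro: 4; S1 reads c1=1 → after 1×micro: 1; S2 reads c0=4 → after 1×micro: 56 ⇒ (c0=4, c1=1, c2=56)
macro 4: S0 reads c0=4 → after 1×micro: 0; S1 reads c1=1 → after 1×micro: 1; S2 reads c0=0 → after 1×micro: 112 ⇒ (c0=0, c1=1, c2=112)
macro 5: S0 reads c0=0 → after 1×micro: 4; S1 reads c1=1 → after 1×micro: 1; S2 reads c0=4 → after 1×micro: 232 ⇒ (c0=4, c1=1, c2=232)
macro 6: S0 reads c0=4 → after 1×micro: 0; S1 reads c1=1 → after 1×micro: 1; S2 reads c0=0 → after 1×micro: 464 ⇒ (c0=0, c1=1, c2=464)
macro 7: S0 reads c0=0 → after 1×micro: 4; S1 reads c1=1 → after 1×micro: 1; S2 reads c0=4 → after 1×micro: 936 ⇒ (c0=4, c1=1, c2=936)

S2 state at macro-step 1 = 12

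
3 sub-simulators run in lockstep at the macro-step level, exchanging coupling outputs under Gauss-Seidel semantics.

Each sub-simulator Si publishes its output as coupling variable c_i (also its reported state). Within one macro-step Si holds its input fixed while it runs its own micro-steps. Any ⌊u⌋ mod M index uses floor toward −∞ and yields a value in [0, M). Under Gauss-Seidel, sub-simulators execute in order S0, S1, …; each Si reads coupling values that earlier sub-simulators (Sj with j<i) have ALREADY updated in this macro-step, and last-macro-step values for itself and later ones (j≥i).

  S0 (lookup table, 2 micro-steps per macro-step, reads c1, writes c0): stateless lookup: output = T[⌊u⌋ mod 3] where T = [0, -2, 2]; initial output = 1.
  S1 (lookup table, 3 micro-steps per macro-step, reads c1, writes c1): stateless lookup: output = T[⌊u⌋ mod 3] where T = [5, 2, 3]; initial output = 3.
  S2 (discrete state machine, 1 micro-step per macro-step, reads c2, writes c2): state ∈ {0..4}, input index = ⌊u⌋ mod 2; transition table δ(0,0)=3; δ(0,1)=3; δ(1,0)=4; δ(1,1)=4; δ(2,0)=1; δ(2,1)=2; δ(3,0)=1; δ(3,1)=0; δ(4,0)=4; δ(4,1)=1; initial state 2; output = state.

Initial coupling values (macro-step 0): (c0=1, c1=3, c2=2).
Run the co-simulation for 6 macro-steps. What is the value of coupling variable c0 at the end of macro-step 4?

macro 1: S0 reads c1=3 → after 2×micro: 0; S1 reads c1=3 → after 3×micro: 5; S2 reads c2=2 → after 1×micro: 1 ⇒ (c0=0, c1=5, c2=1)
macro 2: S0 reads c1=5 → after 2×micro: 2; S1 reads c1=5 → after 3×micro: 3; S2 reads c2=1 → after 1×micro: 4 ⇒ (c0=2, c1=3, c2=4)
macro 3: S0 reads c1=3 → after 2×micro: 0; S1 reads c1=3 → after 3×micro: 5; S2 reads c2=4 → after 1×micro: 4 ⇒ (c0=0, c1=5, c2=4)
macro 4: S0 reads c1=5 → after 2×micro: 2; S1 reads c1=5 → after 3×micro: 3; S2 reads c2=4 → after 1×micro: 4 ⇒ (c0=2, c1=3, c2=4)
macro 5: S0 reads c1=3 → after 2×micro: 0; S1 reads c1=3 → after 3×micro: 5; S2 reads c2=4 → after 1×micro: 4 ⇒ (c0=0, c1=5, c2=4)
macro 6: S0 reads c1=5 → after 2×micro: 2; S1 reads c1=5 → after 3×micro: 3; S2 reads c2=4 → after 1×micro: 4 ⇒ (c0=2, c1=3, c2=4)

c0 at macro-step 4 = 2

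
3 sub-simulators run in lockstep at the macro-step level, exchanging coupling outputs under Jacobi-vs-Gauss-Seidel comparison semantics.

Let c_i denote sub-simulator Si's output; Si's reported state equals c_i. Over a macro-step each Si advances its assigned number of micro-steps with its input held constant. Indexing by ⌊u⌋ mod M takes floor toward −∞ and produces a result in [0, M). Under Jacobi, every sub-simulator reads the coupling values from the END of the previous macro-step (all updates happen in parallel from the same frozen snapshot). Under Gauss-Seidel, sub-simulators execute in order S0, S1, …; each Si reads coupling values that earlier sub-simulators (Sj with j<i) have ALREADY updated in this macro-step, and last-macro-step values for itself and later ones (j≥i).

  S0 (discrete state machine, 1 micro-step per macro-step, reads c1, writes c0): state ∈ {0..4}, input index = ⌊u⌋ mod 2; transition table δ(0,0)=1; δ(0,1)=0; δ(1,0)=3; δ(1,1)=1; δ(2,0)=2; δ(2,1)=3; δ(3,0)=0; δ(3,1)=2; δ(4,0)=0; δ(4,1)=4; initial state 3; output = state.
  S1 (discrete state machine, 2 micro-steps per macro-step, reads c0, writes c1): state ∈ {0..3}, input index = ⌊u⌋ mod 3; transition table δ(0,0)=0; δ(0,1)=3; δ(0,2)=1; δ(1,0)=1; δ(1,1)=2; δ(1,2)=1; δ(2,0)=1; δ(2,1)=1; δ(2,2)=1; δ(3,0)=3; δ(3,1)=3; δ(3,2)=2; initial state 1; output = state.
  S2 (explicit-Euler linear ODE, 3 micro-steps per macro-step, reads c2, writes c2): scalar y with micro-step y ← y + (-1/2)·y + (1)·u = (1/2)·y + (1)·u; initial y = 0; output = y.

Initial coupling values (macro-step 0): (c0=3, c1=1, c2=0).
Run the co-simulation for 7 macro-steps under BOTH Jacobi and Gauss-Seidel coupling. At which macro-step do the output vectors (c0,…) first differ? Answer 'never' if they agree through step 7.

[Jacobi] macro 1: S0 reads c1=1 → after 1×micro: 2; S1 reads c0=3 → after 2×micro: 1; S2 reads c2=0 → after 3×micro: 0 ⇒ (c0=2, c1=1, c2=0)
[Jacobi] macro 2: S0 reads c1=1 → after 1×micro: 3; S1 reads c0=2 → after 2×micro: 1; S2 reads c2=0 → after 3×micro: 0 ⇒ (c0=3, c1=1, c2=0)
[Jacobi] macro 3: S0 reads c1=1 → after 1×micro: 2; S1 reads c0=3 → after 2×micro: 1; S2 reads c2=0 → after 3×micro: 0 ⇒ (c0=2, c1=1, c2=0)
[Jacobi] macro 4: S0 reads c1=1 → after 1×micro: 3; S1 reads c0=2 → after 2×micro: 1; S2 reads c2=0 → after 3×micro: 0 ⇒ (c0=3, c1=1, c2=0)
[Jacobi] macro 5: S0 reads c1=1 → after 1×micro: 2; S1 reads c0=3 → after 2×micro: 1; S2 reads c2=0 → after 3×micro: 0 ⇒ (c0=2, c1=1, c2=0)
[Jacobi] macro 6: S0 reads c1=1 → after 1×micro: 3; S1 reads c0=2 → after 2×micro: 1; S2 reads c2=0 → after 3×micro: 0 ⇒ (c0=3, c1=1, c2=0)
[Jacobi] macro 7: S0 reads c1=1 → after 1×micro: 2; S1 reads c0=3 → after 2×micro: 1; S2 reads c2=0 → after 3×micro: 0 ⇒ (c0=2, c1=1, c2=0)
[Gauss-Seidel] macro 1: S0 reads c1=1 → after 1×micro: 2; S1 reads c0=2 → after 2×micro: 1; S2 reads c2=0 → after 3×micro: 0 ⇒ (c0=2, c1=1, c2=0)
[Gauss-Seidel] macro 2: S0 reads c1=1 → after 1×micro: 3; S1 reads c0=3 → after 2×micro: 1; S2 reads c2=0 → after 3×micro: 0 ⇒ (c0=3, c1=1, c2=0)
[Gauss-Seidel] macro 3: S0 reads c1=1 → after 1×micro: 2; S1 reads c0=2 → after 2×micro: 1; S2 reads c2=0 → after 3×micro: 0 ⇒ (c0=2, c1=1, c2=0)
[Gauss-Seidel] macro 4: S0 reads c1=1 → after 1×micro: 3; S1 reads c0=3 → after 2×micro: 1; S2 reads c2=0 → after 3×micro: 0 ⇒ (c0=3, c1=1, c2=0)
[Gauss-Seidel] macro 5: S0 reads c1=1 → after 1×micro: 2; S1 reads c0=2 → after 2×micro: 1; S2 reads c2=0 → after 3×micro: 0 ⇒ (c0=2, c1=1, c2=0)
[Gauss-Seidel] macro 6: S0 reads c1=1 → after 1×micro: 3; S1 reads c0=3 → after 2×micro: 1; S2 reads c2=0 → after 3×micro: 0 ⇒ (c0=3, c1=1, c2=0)
[Gauss-Seidel] macro 7: S0 reads c1=1 → after 1×micro: 2; S1 reads c0=2 → after 2×micro: 1; S2 reads c2=0 → after 3×micro: 0 ⇒ (c0=2, c1=1, c2=0)

first divergence at macro-step: never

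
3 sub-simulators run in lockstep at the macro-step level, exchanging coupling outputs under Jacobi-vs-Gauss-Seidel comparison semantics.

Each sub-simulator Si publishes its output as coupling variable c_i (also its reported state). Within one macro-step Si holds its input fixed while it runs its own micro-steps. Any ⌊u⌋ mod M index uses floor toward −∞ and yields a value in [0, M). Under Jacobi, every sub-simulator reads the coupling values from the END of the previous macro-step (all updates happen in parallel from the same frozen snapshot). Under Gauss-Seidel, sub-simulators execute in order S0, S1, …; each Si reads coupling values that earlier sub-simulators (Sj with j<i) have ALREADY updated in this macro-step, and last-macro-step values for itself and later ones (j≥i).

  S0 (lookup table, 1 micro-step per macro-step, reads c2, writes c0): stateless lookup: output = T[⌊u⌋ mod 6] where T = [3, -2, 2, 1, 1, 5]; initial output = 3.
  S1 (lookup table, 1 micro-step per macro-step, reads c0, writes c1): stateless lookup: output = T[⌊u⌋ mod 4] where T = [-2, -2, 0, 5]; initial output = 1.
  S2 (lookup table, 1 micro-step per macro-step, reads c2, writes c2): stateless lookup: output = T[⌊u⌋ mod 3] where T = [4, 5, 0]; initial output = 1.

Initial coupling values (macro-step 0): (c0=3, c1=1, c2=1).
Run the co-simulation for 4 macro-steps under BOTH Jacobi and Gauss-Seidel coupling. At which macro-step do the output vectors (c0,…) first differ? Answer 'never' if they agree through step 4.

first divergence at macro-step: 1

[Jacobi] macro 1: S0 reads c2=1 → after 1×micro: -2; S1 reads c0=3 → after 1×micro: 5; S2 reads c2=1 → after 1×micro: 5 ⇒ (c0=-2, c1=5, c2=5)
[Jacobi] macro 2: S0 reads c2=5 → after 1×micro: 5; S1 reads c0=-2 → after 1×micro: 0; S2 reads c2=5 → after 1×micro: 0 ⇒ (c0=5, c1=0, c2=0)
[Jacobi] macro 3: S0 reads c2=0 → after 1×micro: 3; S1 reads c0=5 → after 1×micro: -2; S2 reads c2=0 → after 1×micro: 4 ⇒ (c0=3, c1=-2, c2=4)
[Jacobi] macro 4: S0 reads c2=4 → after 1×micro: 1; S1 reads c0=3 → after 1×micro: 5; S2 reads c2=4 → after 1×micro: 5 ⇒ (c0=1, c1=5, c2=5)
[Gauss-Seidel] macro 1: S0 reads c2=1 → after 1×micro: -2; S1 reads c0=-2 → after 1×micro: 0; S2 reads c2=1 → after 1×micro: 5 ⇒ (c0=-2, c1=0, c2=5)
[Gauss-Seidel] macro 2: S0 reads c2=5 → after 1×micro: 5; S1 reads c0=5 → after 1×micro: -2; S2 reads c2=5 → after 1×micro: 0 ⇒ (c0=5, c1=-2, c2=0)
[Gauss-Seidel] macro 3: S0 reads c2=0 → after 1×micro: 3; S1 reads c0=3 → after 1×micro: 5; S2 reads c2=0 → after 1×micro: 4 ⇒ (c0=3, c1=5, c2=4)
[Gauss-Seidel] macro 4: S0 reads c2=4 → after 1×micro: 1; S1 reads c0=1 → after 1×micro: -2; S2 reads c2=4 → after 1×micro: 5 ⇒ (c0=1, c1=-2, c2=5)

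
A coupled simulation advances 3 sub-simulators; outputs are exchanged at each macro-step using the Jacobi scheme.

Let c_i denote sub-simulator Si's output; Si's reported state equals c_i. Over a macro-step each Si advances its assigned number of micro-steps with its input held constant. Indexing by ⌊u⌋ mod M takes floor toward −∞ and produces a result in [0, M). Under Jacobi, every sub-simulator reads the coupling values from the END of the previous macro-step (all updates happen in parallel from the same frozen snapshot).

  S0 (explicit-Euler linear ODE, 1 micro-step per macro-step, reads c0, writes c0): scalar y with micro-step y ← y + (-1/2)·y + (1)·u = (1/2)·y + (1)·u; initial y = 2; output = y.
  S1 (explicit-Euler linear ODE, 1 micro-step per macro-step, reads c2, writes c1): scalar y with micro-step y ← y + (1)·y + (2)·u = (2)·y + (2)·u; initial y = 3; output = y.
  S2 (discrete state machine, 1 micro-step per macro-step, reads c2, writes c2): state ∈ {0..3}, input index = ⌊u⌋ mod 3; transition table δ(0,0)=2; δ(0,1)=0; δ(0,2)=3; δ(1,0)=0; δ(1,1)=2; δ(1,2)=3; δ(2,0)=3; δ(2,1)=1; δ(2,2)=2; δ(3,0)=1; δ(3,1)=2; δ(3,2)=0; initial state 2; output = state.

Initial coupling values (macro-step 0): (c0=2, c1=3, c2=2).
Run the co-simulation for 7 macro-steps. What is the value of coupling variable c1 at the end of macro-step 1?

c1 at macro-step 1 = 10

macro 1: S0 reads c0=2 → after 1×micro: 3; S1 reads c2=2 → after 1×micro: 10; S2 reads c2=2 → after 1×micro: 2 ⇒ (c0=3, c1=10, c2=2)
macro 2: S0 reads c0=3 → after 1×micro: 9/2; S1 reads c2=2 → after 1×micro: 24; S2 reads c2=2 → after 1×micro: 2 ⇒ (c0=9/2, c1=24, c2=2)
macro 3: S0 reads c0=9/2 → after 1×micro: 27/4; S1 reads c2=2 → after 1×micro: 52; S2 reads c2=2 → after 1×micro: 2 ⇒ (c0=27/4, c1=52, c2=2)
macro 4: S0 reads c0=27/4 → after 1×micro: 81/8; S1 reads c2=2 → after 1×micro: 108; S2 reads c2=2 → after 1×micro: 2 ⇒ (c0=81/8, c1=108, c2=2)
macro 5: S0 reads c0=81/8 → after 1×micro: 243/16; S1 reads c2=2 → after 1×micro: 220; S2 reads c2=2 → after 1×micro: 2 ⇒ (c0=243/16, c1=220, c2=2)
macro 6: S0 reads c0=243/16 → after 1×micro: 729/32; S1 reads c2=2 → after 1×micro: 444; S2 reads c2=2 → after 1×micro: 2 ⇒ (c0=729/32, c1=444, c2=2)
macro 7: S0 reads c0=729/32 → after 1×micro: 2187/64; S1 reads c2=2 → after 1×micro: 892; S2 reads c2=2 → after 1×micro: 2 ⇒ (c0=2187/64, c1=892, c2=2)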